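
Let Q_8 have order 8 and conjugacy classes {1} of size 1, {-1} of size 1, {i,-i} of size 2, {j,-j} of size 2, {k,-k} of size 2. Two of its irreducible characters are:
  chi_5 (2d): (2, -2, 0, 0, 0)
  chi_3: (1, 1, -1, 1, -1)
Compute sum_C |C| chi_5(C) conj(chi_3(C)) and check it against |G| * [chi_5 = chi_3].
Sum = 0; so <chi_5, chi_3> = 0 (distinct irreducibles are orthogonal).

Explanation: Compute term by term over conjugacy classes (|C| * chi_5(C) * conj(chi_3(C))):
  1*(2)*conj(1) + 1*(-2)*conj(1) + 2*(0)*conj(-1) + 2*(0)*conj(1) + 2*(0)*conj(-1)
  = (2) + (-2) + (0) + (0) + (0)
  = 0.
Dividing by |G| = 8 gives 0/8 = 0, matching the row-orthogonality relation <chi_5, chi_3> = [chi_5 = chi_3].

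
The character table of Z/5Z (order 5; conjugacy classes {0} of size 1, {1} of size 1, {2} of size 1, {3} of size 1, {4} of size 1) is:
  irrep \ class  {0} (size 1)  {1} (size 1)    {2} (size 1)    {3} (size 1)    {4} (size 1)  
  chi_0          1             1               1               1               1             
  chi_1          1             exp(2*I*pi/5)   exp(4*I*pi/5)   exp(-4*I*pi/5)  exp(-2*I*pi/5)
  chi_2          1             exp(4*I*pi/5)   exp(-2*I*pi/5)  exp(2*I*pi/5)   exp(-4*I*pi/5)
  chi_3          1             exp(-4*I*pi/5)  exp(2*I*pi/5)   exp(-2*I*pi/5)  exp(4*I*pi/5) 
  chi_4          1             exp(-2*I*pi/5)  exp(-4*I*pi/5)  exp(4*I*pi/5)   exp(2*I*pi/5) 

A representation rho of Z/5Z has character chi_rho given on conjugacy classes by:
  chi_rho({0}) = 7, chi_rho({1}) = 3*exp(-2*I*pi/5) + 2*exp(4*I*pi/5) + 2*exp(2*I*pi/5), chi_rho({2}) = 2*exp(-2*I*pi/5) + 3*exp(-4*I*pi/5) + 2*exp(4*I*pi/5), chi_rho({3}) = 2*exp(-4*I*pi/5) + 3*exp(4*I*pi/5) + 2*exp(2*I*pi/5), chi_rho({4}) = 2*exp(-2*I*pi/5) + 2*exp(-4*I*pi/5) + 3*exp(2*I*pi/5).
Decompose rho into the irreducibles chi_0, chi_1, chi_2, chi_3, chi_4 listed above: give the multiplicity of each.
Multiplicities: chi_0: 0, chi_1: 2, chi_2: 2, chi_3: 0, chi_4: 3.

Explanation: Use <chi_rho, chi> = (1/|G|) sum_C |C| * chi_rho(C) * conj(chi(C)) with |G| = 5 for each irreducible chi in the table:
  <chi_rho, chi_0> = (1/5)[1*(7)*conj(1) + 1*(3*exp(-2*I*pi/5) + 2*exp(4*I*pi/5) + 2*exp(2*I*pi/5))*conj(1) + 1*(2*exp(-2*I*pi/5) + 3*exp(-4*I*pi/5) + 2*exp(4*I*pi/5))*conj(1) + 1*(2*exp(-4*I*pi/5) + 3*exp(4*I*pi/5) + 2*exp(2*I*pi/5))*conj(1) + 1*(2*exp(-2*I*pi/5) + 2*exp(-4*I*pi/5) + 3*exp(2*I*pi/5))*conj(1)]
      = (1/5)[(7) + (3*exp(-2*I*pi/5) + 2*exp(4*I*pi/5) + 2*exp(2*I*pi/5)) + (2*exp(-2*I*pi/5) + 3*exp(-4*I*pi/5) + 2*exp(4*I*pi/5)) + (2*exp(-4*I*pi/5) + 3*exp(4*I*pi/5) + 2*exp(2*I*pi/5)) + (2*exp(-2*I*pi/5) + 2*exp(-4*I*pi/5) + 3*exp(2*I*pi/5))] = 0/5 = 0
  <chi_rho, chi_1> = (1/5)[1*(7)*conj(1) + 1*(3*exp(-2*I*pi/5) + 2*exp(4*I*pi/5) + 2*exp(2*I*pi/5))*conj(exp(2*I*pi/5)) + 1*(2*exp(-2*I*pi/5) + 3*exp(-4*I*pi/5) + 2*exp(4*I*pi/5))*conj(exp(4*I*pi/5)) + 1*(2*exp(-4*I*pi/5) + 3*exp(4*I*pi/5) + 2*exp(2*I*pi/5))*conj(exp(-4*I*pi/5)) + 1*(2*exp(-2*I*pi/5) + 2*exp(-4*I*pi/5) + 3*exp(2*I*pi/5))*conj(exp(-2*I*pi/5))]
      = (1/5)[(7) + (2 + 3*exp(-4*I*pi/5) + 2*exp(2*I*pi/5)) + (2 + 2*exp(4*I*pi/5) + 3*exp(2*I*pi/5)) + (2 + 3*exp(-2*I*pi/5) + 2*exp(-4*I*pi/5)) + (2 + 2*exp(-2*I*pi/5) + 3*exp(4*I*pi/5))] = 10/5 = 2
  <chi_rho, chi_2> = (1/5)[1*(7)*conj(1) + 1*(3*exp(-2*I*pi/5) + 2*exp(4*I*pi/5) + 2*exp(2*I*pi/5))*conj(exp(4*I*pi/5)) + 1*(2*exp(-2*I*pi/5) + 3*exp(-4*I*pi/5) + 2*exp(4*I*pi/5))*conj(exp(-2*I*pi/5)) + 1*(2*exp(-4*I*pi/5) + 3*exp(4*I*pi/5) + 2*exp(2*I*pi/5))*conj(exp(2*I*pi/5)) + 1*(2*exp(-2*I*pi/5) + 2*exp(-4*I*pi/5) + 3*exp(2*I*pi/5))*conj(exp(-4*I*pi/5))]
      = (1/5)[(7) + (2 + 2*exp(-2*I*pi/5) + 3*exp(4*I*pi/5)) + (2 + 3*exp(-2*I*pi/5) + 2*exp(-4*I*pi/5)) + (2 + 2*exp(4*I*pi/5) + 3*exp(2*I*pi/5)) + (2 + 3*exp(-4*I*pi/5) + 2*exp(2*I*pi/5))] = 10/5 = 2
  <chi_rho, chi_3> = (1/5)[1*(7)*conj(1) + 1*(3*exp(-2*I*pi/5) + 2*exp(4*I*pi/5) + 2*exp(2*I*pi/5))*conj(exp(-4*I*pi/5)) + 1*(2*exp(-2*I*pi/5) + 3*exp(-4*I*pi/5) + 2*exp(4*I*pi/5))*conj(exp(2*I*pi/5)) + 1*(2*exp(-4*I*pi/5) + 3*exp(4*I*pi/5) + 2*exp(2*I*pi/5))*conj(exp(-2*I*pi/5)) + 1*(2*exp(-2*I*pi/5) + 2*exp(-4*I*pi/5) + 3*exp(2*I*pi/5))*conj(exp(4*I*pi/5))]
      = (1/5)[(7) + (2*exp(-2*I*pi/5) + 2*exp(-4*I*pi/5) + 3*exp(2*I*pi/5)) + (2*exp(-4*I*pi/5) + 3*exp(4*I*pi/5) + 2*exp(2*I*pi/5)) + (2*exp(-2*I*pi/5) + 3*exp(-4*I*pi/5) + 2*exp(4*I*pi/5)) + (3*exp(-2*I*pi/5) + 2*exp(4*I*pi/5) + 2*exp(2*I*pi/5))] = 0/5 = 0
  <chi_rho, chi_4> = (1/5)[1*(7)*conj(1) + 1*(3*exp(-2*I*pi/5) + 2*exp(4*I*pi/5) + 2*exp(2*I*pi/5))*conj(exp(-2*I*pi/5)) + 1*(2*exp(-2*I*pi/5) + 3*exp(-4*I*pi/5) + 2*exp(4*I*pi/5))*conj(exp(-4*I*pi/5)) + 1*(2*exp(-4*I*pi/5) + 3*exp(4*I*pi/5) + 2*exp(2*I*pi/5))*conj(exp(4*I*pi/5)) + 1*(2*exp(-2*I*pi/5) + 2*exp(-4*I*pi/5) + 3*exp(2*I*pi/5))*conj(exp(2*I*pi/5))]
      = (1/5)[(7) + (3 + 2*exp(-4*I*pi/5) + 2*exp(4*I*pi/5)) + (3 + 2*exp(-2*I*pi/5) + 2*exp(2*I*pi/5)) + (3 + 2*exp(-2*I*pi/5) + 2*exp(2*I*pi/5)) + (3 + 2*exp(-4*I*pi/5) + 2*exp(4*I*pi/5))] = 15/5 = 3
(Exp terms are combined using exp(i*s)*conj(exp(i*t)) = exp(i*(s-t)), and sums of them are collapsed using the identity that for every m > 1 the m distinct m-th roots of unity sum to 0, e.g. 1 + exp(2*I*pi/3) + exp(-2*I*pi/3) = 0.)
Dimension check: dim(rho) = sum (mult * dim) = 0*1 + 2*1 + 2*1 + 0*1 + 3*1 = 7 = chi_rho(e) = 7.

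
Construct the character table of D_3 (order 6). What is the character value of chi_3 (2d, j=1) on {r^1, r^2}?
Conjugacy classes: {e} of size 1, {r^1, r^2} of size 2, {s, sr, ..., sr^2} of size 3.
Character table:
  irrep \ class              {e} (size 1)  {r^1, r^2} (size 2)  {s, sr, ..., sr^2} (size 3)
  chi_1 (triv)               1             1                    1                          
  chi_2 (sign: r->1, s->-1)  1             1                    -1                         
  chi_3 (2d, j=1)            2             -1                   0                          

Spot check: chi_3 (2d, j=1) on {r^1, r^2} = -1.

Why: D_3 has order 2*3 = 6 with 3 conjugacy classes, hence 3 irreducibles. Sum of squared dims 1 + 1 + 4 = 6 = |G|. Linear characters come from the abelianisation; the 2-dimensional irreps have character r^k -> 2*cos(2*pi*j*k/3), reflections -> 0.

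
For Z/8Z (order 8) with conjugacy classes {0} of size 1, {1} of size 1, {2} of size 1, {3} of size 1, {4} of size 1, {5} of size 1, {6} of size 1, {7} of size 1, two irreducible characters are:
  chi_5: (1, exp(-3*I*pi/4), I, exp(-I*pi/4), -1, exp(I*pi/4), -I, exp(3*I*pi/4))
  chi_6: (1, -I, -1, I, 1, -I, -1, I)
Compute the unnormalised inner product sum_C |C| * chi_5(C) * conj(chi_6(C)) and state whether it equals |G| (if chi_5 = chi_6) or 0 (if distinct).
Sum = 0; so <chi_5, chi_6> = 0 (distinct irreducibles are orthogonal).

Argument: Compute term by term over conjugacy classes (|C| * chi_5(C) * conj(chi_6(C))):
  1*(1)*conj(1) + 1*(exp(-3*I*pi/4))*conj(-I) + 1*(I)*conj(-1) + 1*(exp(-I*pi/4))*conj(I) + 1*(-1)*conj(1) + 1*(exp(I*pi/4))*conj(-I) + 1*(-I)*conj(-1) + 1*(exp(3*I*pi/4))*conj(I)
  = (1) + (exp(-I*pi/4)) + (-I) + (-exp(I*pi/4)) + (-1) + (exp(3*I*pi/4)) + (I) + (-exp(-3*I*pi/4))
  = 0.
(Exp terms are combined using exp(i*s)*conj(exp(i*t)) = exp(i*(s-t)), and sums of them are collapsed using the identity that for every m > 1 the m distinct m-th roots of unity sum to 0, e.g. 1 + exp(2*I*pi/3) + exp(-2*I*pi/3) = 0.)
Dividing by |G| = 8 gives 0/8 = 0, matching the row-orthogonality relation <chi_5, chi_6> = [chi_5 = chi_6].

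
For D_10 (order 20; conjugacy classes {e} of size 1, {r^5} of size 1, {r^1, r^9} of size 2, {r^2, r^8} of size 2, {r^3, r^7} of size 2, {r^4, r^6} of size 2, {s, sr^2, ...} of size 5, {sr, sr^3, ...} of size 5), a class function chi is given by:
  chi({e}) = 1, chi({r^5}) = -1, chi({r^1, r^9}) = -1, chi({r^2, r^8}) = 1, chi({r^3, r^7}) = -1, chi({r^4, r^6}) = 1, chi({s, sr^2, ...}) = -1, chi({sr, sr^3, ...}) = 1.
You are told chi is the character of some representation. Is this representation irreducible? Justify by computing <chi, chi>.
Irreducible: <chi, chi> = 1.

Solution. <chi, chi> = (1/|G|) sum_C |C| * |chi(C)|^2 = (1/20)[1*|1|^2 + 1*|-1|^2 + 2*|-1|^2 + 2*|1|^2 + 2*|-1|^2 + 2*|1|^2 + 5*|-1|^2 + 5*|1|^2]
  = (1/20)[(1) + (1) + (2) + (2) + (2) + (2) + (5) + (5)] = 20/20 = 1.
A character is irreducible iff <chi, chi> = 1, so this representation is irreducible.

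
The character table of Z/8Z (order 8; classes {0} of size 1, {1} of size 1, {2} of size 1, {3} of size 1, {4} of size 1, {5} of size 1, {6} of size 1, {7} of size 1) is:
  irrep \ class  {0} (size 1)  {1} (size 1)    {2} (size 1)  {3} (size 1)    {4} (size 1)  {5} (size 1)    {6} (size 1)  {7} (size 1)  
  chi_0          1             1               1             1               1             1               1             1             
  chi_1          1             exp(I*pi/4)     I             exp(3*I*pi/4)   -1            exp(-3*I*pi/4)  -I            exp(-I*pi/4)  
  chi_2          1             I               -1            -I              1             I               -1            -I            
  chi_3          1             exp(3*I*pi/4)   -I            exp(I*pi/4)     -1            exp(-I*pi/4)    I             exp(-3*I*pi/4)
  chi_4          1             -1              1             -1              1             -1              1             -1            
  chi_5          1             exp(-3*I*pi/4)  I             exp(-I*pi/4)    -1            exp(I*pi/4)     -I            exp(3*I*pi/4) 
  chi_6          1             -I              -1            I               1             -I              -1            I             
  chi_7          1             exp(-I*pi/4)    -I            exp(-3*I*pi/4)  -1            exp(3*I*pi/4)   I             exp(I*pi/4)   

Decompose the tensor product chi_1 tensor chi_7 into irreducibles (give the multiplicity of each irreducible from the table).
chi_1 tensor chi_7 = chi_0 (all other irreducibles have multiplicity 0).

Explanation: The character of a tensor product is the pointwise product (chi_1 * chi_7)(C) = chi_1(C) * chi_7(C):
  {0}: (1)*(1), {1}: (exp(I*pi/4))*(exp(-I*pi/4)), {2}: (I)*(-I), {3}: (exp(3*I*pi/4))*(exp(-3*I*pi/4)), {4}: (-1)*(-1), {5}: (exp(-3*I*pi/4))*(exp(3*I*pi/4)), {6}: (-I)*(I), {7}: (exp(-I*pi/4))*(exp(I*pi/4))
so (chi_1 * chi_7) takes values
  {0} -> 1, {1} -> 1, {2} -> 1, {3} -> 1, {4} -> 1, {5} -> 1, {6} -> 1, {7} -> 1.
Now take the inner product of this character with each irreducible chi from the table, <chi_1*chi_7, chi> = (1/8) sum_C |C| (chi_1*chi_7)(C) conj(chi(C)):
  <chi_1*chi_7, chi_0> = (1/8)[1*(1)*conj(1) + 1*(1)*conj(1) + 1*(1)*conj(1) + 1*(1)*conj(1) + 1*(1)*conj(1) + 1*(1)*conj(1) + 1*(1)*conj(1) + 1*(1)*conj(1)]
      = (1/8)[(1) + (1) + (1) + (1) + (1) + (1) + (1) + (1)] = 8/8 = 1
  <chi_1*chi_7, chi_1> = (1/8)[1*(1)*conj(1) + 1*(1)*conj(exp(I*pi/4)) + 1*(1)*conj(I) + 1*(1)*conj(exp(3*I*pi/4)) + 1*(1)*conj(-1) + 1*(1)*conj(exp(-3*I*pi/4)) + 1*(1)*conj(-I) + 1*(1)*conj(exp(-I*pi/4))]
      = (1/8)[(1) + (exp(-I*pi/4)) + (-I) + (exp(-3*I*pi/4)) + (-1) + (exp(3*I*pi/4)) + (I) + (exp(I*pi/4))] = 0/8 = 0
  <chi_1*chi_7, chi_2> = (1/8)[1*(1)*conj(1) + 1*(1)*conj(I) + 1*(1)*conj(-1) + 1*(1)*conj(-I) + 1*(1)*conj(1) + 1*(1)*conj(I) + 1*(1)*conj(-1) + 1*(1)*conj(-I)]
      = (1/8)[(1) + (-I) + (-1) + (I) + (1) + (-I) + (-1) + (I)] = 0/8 = 0
  <chi_1*chi_7, chi_3> = (1/8)[1*(1)*conj(1) + 1*(1)*conj(exp(3*I*pi/4)) + 1*(1)*conj(-I) + 1*(1)*conj(exp(I*pi/4)) + 1*(1)*conj(-1) + 1*(1)*conj(exp(-I*pi/4)) + 1*(1)*conj(I) + 1*(1)*conj(exp(-3*I*pi/4))]
      = (1/8)[(1) + (exp(-3*I*pi/4)) + (I) + (exp(-I*pi/4)) + (-1) + (exp(I*pi/4)) + (-I) + (exp(3*I*pi/4))] = 0/8 = 0
  <chi_1*chi_7, chi_4> = (1/8)[1*(1)*conj(1) + 1*(1)*conj(-1) + 1*(1)*conj(1) + 1*(1)*conj(-1) + 1*(1)*conj(1) + 1*(1)*conj(-1) + 1*(1)*conj(1) + 1*(1)*conj(-1)]
      = (1/8)[(1) + (-1) + (1) + (-1) + (1) + (-1) + (1) + (-1)] = 0/8 = 0
  <chi_1*chi_7, chi_5> = (1/8)[1*(1)*conj(1) + 1*(1)*conj(exp(-3*I*pi/4)) + 1*(1)*conj(I) + 1*(1)*conj(exp(-I*pi/4)) + 1*(1)*conj(-1) + 1*(1)*conj(exp(I*pi/4)) + 1*(1)*conj(-I) + 1*(1)*conj(exp(3*I*pi/4))]
      = (1/8)[(1) + (exp(3*I*pi/4)) + (-I) + (exp(I*pi/4)) + (-1) + (exp(-I*pi/4)) + (I) + (exp(-3*I*pi/4))] = 0/8 = 0
  <chi_1*chi_7, chi_6> = (1/8)[1*(1)*conj(1) + 1*(1)*conj(-I) + 1*(1)*conj(-1) + 1*(1)*conj(I) + 1*(1)*conj(1) + 1*(1)*conj(-I) + 1*(1)*conj(-1) + 1*(1)*conj(I)]
      = (1/8)[(1) + (I) + (-1) + (-I) + (1) + (I) + (-1) + (-I)] = 0/8 = 0
  <chi_1*chi_7, chi_7> = (1/8)[1*(1)*conj(1) + 1*(1)*conj(exp(-I*pi/4)) + 1*(1)*conj(-I) + 1*(1)*conj(exp(-3*I*pi/4)) + 1*(1)*conj(-1) + 1*(1)*conj(exp(3*I*pi/4)) + 1*(1)*conj(I) + 1*(1)*conj(exp(I*pi/4))]
      = (1/8)[(1) + (exp(I*pi/4)) + (I) + (exp(3*I*pi/4)) + (-1) + (exp(-3*I*pi/4)) + (-I) + (exp(-I*pi/4))] = 0/8 = 0
(Exp terms are combined using exp(i*s)*conj(exp(i*t)) = exp(i*(s-t)), and sums of them are collapsed using the identity that for every m > 1 the m distinct m-th roots of unity sum to 0, e.g. 1 + exp(2*I*pi/3) + exp(-2*I*pi/3) = 0.)
Hence the multiplicities are chi_0: 1. Dimension check: dim(chi_1)*dim(chi_7) = 1*1 = 1 and sum (mult * dim) = 1*1 = 1.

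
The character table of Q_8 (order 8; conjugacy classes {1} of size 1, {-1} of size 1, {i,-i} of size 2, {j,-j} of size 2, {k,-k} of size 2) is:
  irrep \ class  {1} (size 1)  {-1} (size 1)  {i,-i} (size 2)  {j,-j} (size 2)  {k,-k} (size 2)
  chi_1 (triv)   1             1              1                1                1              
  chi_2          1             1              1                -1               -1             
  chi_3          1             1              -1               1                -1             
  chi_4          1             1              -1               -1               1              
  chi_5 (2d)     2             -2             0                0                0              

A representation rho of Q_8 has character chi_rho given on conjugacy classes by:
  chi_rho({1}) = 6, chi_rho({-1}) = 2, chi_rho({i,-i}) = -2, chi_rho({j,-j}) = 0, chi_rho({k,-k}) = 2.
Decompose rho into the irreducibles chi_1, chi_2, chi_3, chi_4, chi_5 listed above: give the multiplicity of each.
Multiplicities: chi_1: 1, chi_2: 0, chi_3: 1, chi_4: 2, chi_5: 1.

Why: Use <chi_rho, chi> = (1/|G|) sum_C |C| * chi_rho(C) * conj(chi(C)) with |G| = 8 for each irreducible chi in the table:
  <chi_rho, chi_1> = (1/8)[1*(6)*conj(1) + 1*(2)*conj(1) + 2*(-2)*conj(1) + 2*(0)*conj(1) + 2*(2)*conj(1)]
      = (1/8)[(6) + (2) + (-4) + (0) + (4)] = 8/8 = 1
  <chi_rho, chi_2> = (1/8)[1*(6)*conj(1) + 1*(2)*conj(1) + 2*(-2)*conj(1) + 2*(0)*conj(-1) + 2*(2)*conj(-1)]
      = (1/8)[(6) + (2) + (-4) + (0) + (-4)] = 0/8 = 0
  <chi_rho, chi_3> = (1/8)[1*(6)*conj(1) + 1*(2)*conj(1) + 2*(-2)*conj(-1) + 2*(0)*conj(1) + 2*(2)*conj(-1)]
      = (1/8)[(6) + (2) + (4) + (0) + (-4)] = 8/8 = 1
  <chi_rho, chi_4> = (1/8)[1*(6)*conj(1) + 1*(2)*conj(1) + 2*(-2)*conj(-1) + 2*(0)*conj(-1) + 2*(2)*conj(1)]
      = (1/8)[(6) + (2) + (4) + (0) + (4)] = 16/8 = 2
  <chi_rho, chi_5> = (1/8)[1*(6)*conj(2) + 1*(2)*conj(-2) + 2*(-2)*conj(0) + 2*(0)*conj(0) + 2*(2)*conj(0)]
      = (1/8)[(12) + (-4) + (0) + (0) + (0)] = 8/8 = 1
Dimension check: dim(rho) = sum (mult * dim) = 1*1 + 0*1 + 1*1 + 2*1 + 1*2 = 6 = chi_rho(e) = 6.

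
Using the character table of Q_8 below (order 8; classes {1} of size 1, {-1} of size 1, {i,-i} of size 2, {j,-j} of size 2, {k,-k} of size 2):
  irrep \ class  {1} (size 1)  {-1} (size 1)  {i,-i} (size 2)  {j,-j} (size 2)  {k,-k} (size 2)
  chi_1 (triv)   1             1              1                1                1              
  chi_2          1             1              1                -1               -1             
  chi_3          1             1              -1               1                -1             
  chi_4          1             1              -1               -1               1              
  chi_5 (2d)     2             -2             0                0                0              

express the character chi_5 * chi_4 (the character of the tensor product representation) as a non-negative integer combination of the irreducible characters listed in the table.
chi_5 tensor chi_4 = chi_5 (all other irreducibles have multiplicity 0).

Explanation: The character of a tensor product is the pointwise product (chi_5 * chi_4)(C) = chi_5(C) * chi_4(C):
  {1}: (2)*(1), {-1}: (-2)*(1), {i,-i}: (0)*(-1), {j,-j}: (0)*(-1), {k,-k}: (0)*(1)
so (chi_5 * chi_4) takes values
  {1} -> 2, {-1} -> -2, {i,-i} -> 0, {j,-j} -> 0, {k,-k} -> 0.
Now take the inner product of this character with each irreducible chi from the table, <chi_5*chi_4, chi> = (1/8) sum_C |C| (chi_5*chi_4)(C) conj(chi(C)):
  <chi_5*chi_4, chi_1> = (1/8)[1*(2)*conj(1) + 1*(-2)*conj(1) + 2*(0)*conj(1) + 2*(0)*conj(1) + 2*(0)*conj(1)]
      = (1/8)[(2) + (-2) + (0) + (0) + (0)] = 0/8 = 0
  <chi_5*chi_4, chi_2> = (1/8)[1*(2)*conj(1) + 1*(-2)*conj(1) + 2*(0)*conj(1) + 2*(0)*conj(-1) + 2*(0)*conj(-1)]
      = (1/8)[(2) + (-2) + (0) + (0) + (0)] = 0/8 = 0
  <chi_5*chi_4, chi_3> = (1/8)[1*(2)*conj(1) + 1*(-2)*conj(1) + 2*(0)*conj(-1) + 2*(0)*conj(1) + 2*(0)*conj(-1)]
      = (1/8)[(2) + (-2) + (0) + (0) + (0)] = 0/8 = 0
  <chi_5*chi_4, chi_4> = (1/8)[1*(2)*conj(1) + 1*(-2)*conj(1) + 2*(0)*conj(-1) + 2*(0)*conj(-1) + 2*(0)*conj(1)]
      = (1/8)[(2) + (-2) + (0) + (0) + (0)] = 0/8 = 0
  <chi_5*chi_4, chi_5> = (1/8)[1*(2)*conj(2) + 1*(-2)*conj(-2) + 2*(0)*conj(0) + 2*(0)*conj(0) + 2*(0)*conj(0)]
      = (1/8)[(4) + (4) + (0) + (0) + (0)] = 8/8 = 1
Hence the multiplicities are chi_5: 1. Dimension check: dim(chi_5)*dim(chi_4) = 2*1 = 2 and sum (mult * dim) = 1*2 = 2.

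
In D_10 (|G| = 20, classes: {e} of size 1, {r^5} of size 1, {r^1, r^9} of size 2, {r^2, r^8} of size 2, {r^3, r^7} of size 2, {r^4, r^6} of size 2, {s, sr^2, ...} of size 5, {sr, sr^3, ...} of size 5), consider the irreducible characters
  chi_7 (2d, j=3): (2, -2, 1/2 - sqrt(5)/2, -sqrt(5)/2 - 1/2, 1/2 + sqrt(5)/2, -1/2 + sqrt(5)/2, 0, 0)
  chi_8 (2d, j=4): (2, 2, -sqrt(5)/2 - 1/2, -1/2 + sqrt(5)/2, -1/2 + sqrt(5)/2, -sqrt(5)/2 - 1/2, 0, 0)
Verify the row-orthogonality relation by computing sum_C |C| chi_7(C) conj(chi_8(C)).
Sum = 0; so <chi_7, chi_8> = 0 (distinct irreducibles are orthogonal).

Derivation: Compute term by term over conjugacy classes (|C| * chi_7(C) * conj(chi_8(C))):
  1*(2)*conj(2) + 1*(-2)*conj(2) + 2*(1/2 - sqrt(5)/2)*conj(-sqrt(5)/2 - 1/2) + 2*(-sqrt(5)/2 - 1/2)*conj(-1/2 + sqrt(5)/2) + 2*(1/2 + sqrt(5)/2)*conj(-1/2 + sqrt(5)/2) + 2*(-1/2 + sqrt(5)/2)*conj(-sqrt(5)/2 - 1/2) + 5*(0)*conj(0) + 5*(0)*conj(0)
  = (4) + (-4) + (2) + (-2) + (2) + (-2) + (0) + (0)
  = 0.
Dividing by |G| = 20 gives 0/20 = 0, matching the row-orthogonality relation <chi_7, chi_8> = [chi_7 = chi_8].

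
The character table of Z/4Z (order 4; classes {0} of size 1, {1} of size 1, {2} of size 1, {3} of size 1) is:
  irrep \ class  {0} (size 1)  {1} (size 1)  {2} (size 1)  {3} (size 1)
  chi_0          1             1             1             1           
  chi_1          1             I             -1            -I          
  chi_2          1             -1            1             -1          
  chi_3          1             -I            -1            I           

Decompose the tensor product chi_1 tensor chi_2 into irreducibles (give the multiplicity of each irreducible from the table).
chi_1 tensor chi_2 = chi_3 (all other irreducibles have multiplicity 0).

Proof sketch: The character of a tensor product is the pointwise product (chi_1 * chi_2)(C) = chi_1(C) * chi_2(C):
  {0}: (1)*(1), {1}: (I)*(-1), {2}: (-1)*(1), {3}: (-I)*(-1)
so (chi_1 * chi_2) takes values
  {0} -> 1, {1} -> -I, {2} -> -1, {3} -> I.
Now take the inner product of this character with each irreducible chi from the table, <chi_1*chi_2, chi> = (1/4) sum_C |C| (chi_1*chi_2)(C) conj(chi(C)):
  <chi_1*chi_2, chi_0> = (1/4)[1*(1)*conj(1) + 1*(-I)*conj(1) + 1*(-1)*conj(1) + 1*(I)*conj(1)]
      = (1/4)[(1) + (-I) + (-1) + (I)] = 0/4 = 0
  <chi_1*chi_2, chi_1> = (1/4)[1*(1)*conj(1) + 1*(-I)*conj(I) + 1*(-1)*conj(-1) + 1*(I)*conj(-I)]
      = (1/4)[(1) + (-1) + (1) + (-1)] = 0/4 = 0
  <chi_1*chi_2, chi_2> = (1/4)[1*(1)*conj(1) + 1*(-I)*conj(-1) + 1*(-1)*conj(1) + 1*(I)*conj(-1)]
      = (1/4)[(1) + (I) + (-1) + (-I)] = 0/4 = 0
  <chi_1*chi_2, chi_3> = (1/4)[1*(1)*conj(1) + 1*(-I)*conj(-I) + 1*(-1)*conj(-1) + 1*(I)*conj(I)]
      = (1/4)[(1) + (1) + (1) + (1)] = 4/4 = 1
(Exp terms are combined using exp(i*s)*conj(exp(i*t)) = exp(i*(s-t)), and sums of them are collapsed using the identity that for every m > 1 the m distinct m-th roots of unity sum to 0, e.g. 1 + exp(2*I*pi/3) + exp(-2*I*pi/3) = 0.)
Hence the multiplicities are chi_3: 1. Dimension check: dim(chi_1)*dim(chi_2) = 1*1 = 1 and sum (mult * dim) = 1*1 = 1.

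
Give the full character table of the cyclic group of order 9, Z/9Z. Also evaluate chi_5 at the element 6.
Character table of Z/9Z (irreps indexed chi_0,...,chi_8 with chi_k(m) = zeta_9^(k*m), zeta_9 = exp(2*pi*i/9)):
  irrep \ class  {0} (size 1)  {1} (size 1)    {2} (size 1)    {3} (size 1)    {4} (size 1)    {5} (size 1)    {6} (size 1)    {7} (size 1)    {8} (size 1)  
  chi_0          1             1               1               1               1               1               1               1               1             
  chi_1          1             exp(2*I*pi/9)   exp(4*I*pi/9)   exp(2*I*pi/3)   exp(8*I*pi/9)   exp(-8*I*pi/9)  exp(-2*I*pi/3)  exp(-4*I*pi/9)  exp(-2*I*pi/9)
  chi_2          1             exp(4*I*pi/9)   exp(8*I*pi/9)   exp(-2*I*pi/3)  exp(-2*I*pi/9)  exp(2*I*pi/9)   exp(2*I*pi/3)   exp(-8*I*pi/9)  exp(-4*I*pi/9)
  chi_3          1             exp(2*I*pi/3)   exp(-2*I*pi/3)  1               exp(2*I*pi/3)   exp(-2*I*pi/3)  1               exp(2*I*pi/3)   exp(-2*I*pi/3)
  chi_4          1             exp(8*I*pi/9)   exp(-2*I*pi/9)  exp(2*I*pi/3)   exp(-4*I*pi/9)  exp(4*I*pi/9)   exp(-2*I*pi/3)  exp(2*I*pi/9)   exp(-8*I*pi/9)
  chi_5          1             exp(-8*I*pi/9)  exp(2*I*pi/9)   exp(-2*I*pi/3)  exp(4*I*pi/9)   exp(-4*I*pi/9)  exp(2*I*pi/3)   exp(-2*I*pi/9)  exp(8*I*pi/9) 
  chi_6          1             exp(-2*I*pi/3)  exp(2*I*pi/3)   1               exp(-2*I*pi/3)  exp(2*I*pi/3)   1               exp(-2*I*pi/3)  exp(2*I*pi/3) 
  chi_7          1             exp(-4*I*pi/9)  exp(-8*I*pi/9)  exp(2*I*pi/3)   exp(2*I*pi/9)   exp(-2*I*pi/9)  exp(-2*I*pi/3)  exp(8*I*pi/9)   exp(4*I*pi/9) 
  chi_8          1             exp(-2*I*pi/9)  exp(-4*I*pi/9)  exp(-2*I*pi/3)  exp(-8*I*pi/9)  exp(8*I*pi/9)   exp(2*I*pi/3)   exp(4*I*pi/9)   exp(2*I*pi/9) 

Spot check: chi_5(6) = zeta_9^(5*6) = zeta_9^30 = exp(2*I*pi/3).

Details: Z/9Z is abelian, so all 9 irreducible complex representations are 1-dimensional. They are given by chi_k(m) = zeta_9^(k*m) for k = 0,...,8. Row orthogonality: sum_m chi_k(m) conj(chi_l(m)) = 9 * [k = l].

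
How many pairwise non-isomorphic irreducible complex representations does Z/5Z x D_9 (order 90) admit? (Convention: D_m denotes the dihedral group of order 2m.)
30

Proof sketch: The number of irreducible complex representations of a finite group equals its number of conjugacy classes. For a direct product, #classes(G x H) = #classes(G) * #classes(H). Z/5Z has 5 classes (abelian), D_9 has 6 classes, so 5 * 6 = 30, so Z/5Z x D_9 (order 90) has exactly 30 irreducible complex representations.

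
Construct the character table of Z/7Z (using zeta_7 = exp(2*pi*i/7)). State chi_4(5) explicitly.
Character table of Z/7Z (irreps indexed chi_0,...,chi_6 with chi_k(m) = zeta_7^(k*m), zeta_7 = exp(2*pi*i/7)):
  irrep \ class  {0} (size 1)  {1} (size 1)    {2} (size 1)    {3} (size 1)    {4} (size 1)    {5} (size 1)    {6} (size 1)  
  chi_0          1             1               1               1               1               1               1             
  chi_1          1             exp(2*I*pi/7)   exp(4*I*pi/7)   exp(6*I*pi/7)   exp(-6*I*pi/7)  exp(-4*I*pi/7)  exp(-2*I*pi/7)
  chi_2          1             exp(4*I*pi/7)   exp(-6*I*pi/7)  exp(-2*I*pi/7)  exp(2*I*pi/7)   exp(6*I*pi/7)   exp(-4*I*pi/7)
  chi_3          1             exp(6*I*pi/7)   exp(-2*I*pi/7)  exp(4*I*pi/7)   exp(-4*I*pi/7)  exp(2*I*pi/7)   exp(-6*I*pi/7)
  chi_4          1             exp(-6*I*pi/7)  exp(2*I*pi/7)   exp(-4*I*pi/7)  exp(4*I*pi/7)   exp(-2*I*pi/7)  exp(6*I*pi/7) 
  chi_5          1             exp(-4*I*pi/7)  exp(6*I*pi/7)   exp(2*I*pi/7)   exp(-2*I*pi/7)  exp(-6*I*pi/7)  exp(4*I*pi/7) 
  chi_6          1             exp(-2*I*pi/7)  exp(-4*I*pi/7)  exp(-6*I*pi/7)  exp(6*I*pi/7)   exp(4*I*pi/7)   exp(2*I*pi/7) 

Spot check: chi_4(5) = zeta_7^(4*5) = zeta_7^20 = exp(-2*I*pi/7).

Argument: Z/7Z is abelian, so all 7 irreducible complex representations are 1-dimensional. They are given by chi_k(m) = zeta_7^(k*m) for k = 0,...,6. Row orthogonality: sum_m chi_k(m) conj(chi_l(m)) = 7 * [k = l].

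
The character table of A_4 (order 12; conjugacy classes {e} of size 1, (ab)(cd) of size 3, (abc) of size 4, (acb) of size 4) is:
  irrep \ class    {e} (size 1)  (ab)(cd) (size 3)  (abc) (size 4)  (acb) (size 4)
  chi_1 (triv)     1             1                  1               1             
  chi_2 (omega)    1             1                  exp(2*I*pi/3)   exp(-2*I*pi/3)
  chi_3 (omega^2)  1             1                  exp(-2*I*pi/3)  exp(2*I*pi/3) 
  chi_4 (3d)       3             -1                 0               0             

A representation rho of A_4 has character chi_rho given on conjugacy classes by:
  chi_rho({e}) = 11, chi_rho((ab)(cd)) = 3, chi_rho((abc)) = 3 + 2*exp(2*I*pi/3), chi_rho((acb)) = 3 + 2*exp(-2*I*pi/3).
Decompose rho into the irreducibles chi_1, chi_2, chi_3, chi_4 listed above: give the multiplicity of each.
Multiplicities: chi_1: 3, chi_2: 2, chi_3: 0, chi_4: 2.

Reasoning: Use <chi_rho, chi> = (1/|G|) sum_C |C| * chi_rho(C) * conj(chi(C)) with |G| = 12 for each irreducible chi in the table:
  <chi_rho, chi_1> = (1/12)[1*(11)*conj(1) + 3*(3)*conj(1) + 4*(3 + 2*exp(2*I*pi/3))*conj(1) + 4*(3 + 2*exp(-2*I*pi/3))*conj(1)]
      = (1/12)[(11) + (9) + (12 + 8*exp(2*I*pi/3)) + (12 + 8*exp(-2*I*pi/3))] = 36/12 = 3
  <chi_rho, chi_2> = (1/12)[1*(11)*conj(1) + 3*(3)*conj(1) + 4*(3 + 2*exp(2*I*pi/3))*conj(exp(2*I*pi/3)) + 4*(3 + 2*exp(-2*I*pi/3))*conj(exp(-2*I*pi/3))]
      = (1/12)[(11) + (9) + (8 + 12*exp(-2*I*pi/3)) + (8 + 12*exp(2*I*pi/3))] = 24/12 = 2
  <chi_rho, chi_3> = (1/12)[1*(11)*conj(1) + 3*(3)*conj(1) + 4*(3 + 2*exp(2*I*pi/3))*conj(exp(-2*I*pi/3)) + 4*(3 + 2*exp(-2*I*pi/3))*conj(exp(2*I*pi/3))]
      = (1/12)[(11) + (9) + (8*exp(-2*I*pi/3) + 12*exp(2*I*pi/3)) + (12*exp(-2*I*pi/3) + 8*exp(2*I*pi/3))] = 0/12 = 0
  <chi_rho, chi_4> = (1/12)[1*(11)*conj(3) + 3*(3)*conj(-1) + 4*(3 + 2*exp(2*I*pi/3))*conj(0) + 4*(3 + 2*exp(-2*I*pi/3))*conj(0)]
      = (1/12)[(33) + (-9) + (0) + (0)] = 24/12 = 2
(Exp terms are combined using exp(i*s)*conj(exp(i*t)) = exp(i*(s-t)), and sums of them are collapsed using the identity that for every m > 1 the m distinct m-th roots of unity sum to 0, e.g. 1 + exp(2*I*pi/3) + exp(-2*I*pi/3) = 0.)
Dimension check: dim(rho) = sum (mult * dim) = 3*1 + 2*1 + 0*1 + 2*3 = 11 = chi_rho(e) = 11.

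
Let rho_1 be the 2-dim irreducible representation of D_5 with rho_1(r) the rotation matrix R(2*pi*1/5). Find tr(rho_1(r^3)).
chi_{rho_1}(r^3) = 2*cos(2*pi*1*3/5) = -sqrt(5)/2 - 1/2

Reasoning: rho_1(r^3) is rotation by angle 2*pi*1*3/5, whose trace is 2*cos(2*pi*1*3/5) = -sqrt(5)/2 - 1/2.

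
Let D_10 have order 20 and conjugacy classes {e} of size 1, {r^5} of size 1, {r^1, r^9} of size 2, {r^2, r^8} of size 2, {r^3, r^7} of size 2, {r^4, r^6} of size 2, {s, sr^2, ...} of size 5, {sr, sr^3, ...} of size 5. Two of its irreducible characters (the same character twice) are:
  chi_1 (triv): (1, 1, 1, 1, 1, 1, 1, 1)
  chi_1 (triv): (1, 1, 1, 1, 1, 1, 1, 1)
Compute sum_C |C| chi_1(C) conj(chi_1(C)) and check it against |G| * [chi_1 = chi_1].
Sum = 20 = |G| = 20; so <chi_1, chi_1> = 1 (norm-1 confirms irreducibility).

Compute term by term over conjugacy classes (|C| * chi_1(C) * conj(chi_1(C))):
  1*(1)*conj(1) + 1*(1)*conj(1) + 2*(1)*conj(1) + 2*(1)*conj(1) + 2*(1)*conj(1) + 2*(1)*conj(1) + 5*(1)*conj(1) + 5*(1)*conj(1)
  = (1) + (1) + (2) + (2) + (2) + (2) + (5) + (5)
  = 20.
Dividing by |G| = 20 gives 20/20 = 1, matching the row-orthogonality relation <chi_1, chi_1> = [chi_1 = chi_1].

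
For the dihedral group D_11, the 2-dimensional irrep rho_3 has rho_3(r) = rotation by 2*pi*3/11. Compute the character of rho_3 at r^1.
chi_{rho_3}(r^1) = 2*cos(2*pi*3*1/11) = -2*cos(5*pi/11)

Explanation: rho_3(r^1) is rotation by angle 2*pi*3*1/11, whose trace is 2*cos(2*pi*3*1/11) = -2*cos(5*pi/11).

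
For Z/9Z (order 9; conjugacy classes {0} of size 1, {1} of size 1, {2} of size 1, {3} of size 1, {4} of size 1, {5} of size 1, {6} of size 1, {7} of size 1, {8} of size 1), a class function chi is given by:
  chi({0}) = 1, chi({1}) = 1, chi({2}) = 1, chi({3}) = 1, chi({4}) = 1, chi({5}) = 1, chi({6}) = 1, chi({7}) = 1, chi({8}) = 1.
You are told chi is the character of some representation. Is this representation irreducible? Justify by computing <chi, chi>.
Irreducible: <chi, chi> = 1.

Argument: <chi, chi> = (1/|G|) sum_C |C| * |chi(C)|^2 = (1/9)[1*|1|^2 + 1*|1|^2 + 1*|1|^2 + 1*|1|^2 + 1*|1|^2 + 1*|1|^2 + 1*|1|^2 + 1*|1|^2 + 1*|1|^2]
  = (1/9)[(1) + (1) + (1) + (1) + (1) + (1) + (1) + (1) + (1)] = 9/9 = 1.
(Exp terms are combined using exp(i*s)*conj(exp(i*t)) = exp(i*(s-t)), and sums of them are collapsed using the identity that for every m > 1 the m distinct m-th roots of unity sum to 0, e.g. 1 + exp(2*I*pi/3) + exp(-2*I*pi/3) = 0.)
A character is irreducible iff <chi, chi> = 1, so this representation is irreducible.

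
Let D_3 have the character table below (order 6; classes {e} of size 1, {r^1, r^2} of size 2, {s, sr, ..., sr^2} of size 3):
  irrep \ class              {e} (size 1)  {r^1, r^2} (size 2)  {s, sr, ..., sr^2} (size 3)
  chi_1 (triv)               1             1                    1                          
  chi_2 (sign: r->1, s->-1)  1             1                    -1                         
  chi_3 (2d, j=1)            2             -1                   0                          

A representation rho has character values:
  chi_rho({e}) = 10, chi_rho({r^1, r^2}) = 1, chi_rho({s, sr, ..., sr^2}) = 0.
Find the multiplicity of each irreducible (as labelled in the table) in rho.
Multiplicities: chi_1: 2, chi_2: 2, chi_3: 3.

Explanation: Use <chi_rho, chi> = (1/|G|) sum_C |C| * chi_rho(C) * conj(chi(C)) with |G| = 6 for each irreducible chi in the table:
  <chi_rho, chi_1> = (1/6)[1*(10)*conj(1) + 2*(1)*conj(1) + 3*(0)*conj(1)]
      = (1/6)[(10) + (2) + (0)] = 12/6 = 2
  <chi_rho, chi_2> = (1/6)[1*(10)*conj(1) + 2*(1)*conj(1) + 3*(0)*conj(-1)]
      = (1/6)[(10) + (2) + (0)] = 12/6 = 2
  <chi_rho, chi_3> = (1/6)[1*(10)*conj(2) + 2*(1)*conj(-1) + 3*(0)*conj(0)]
      = (1/6)[(20) + (-2) + (0)] = 18/6 = 3
Dimension check: dim(rho) = sum (mult * dim) = 2*1 + 2*1 + 3*2 = 10 = chi_rho(e) = 10.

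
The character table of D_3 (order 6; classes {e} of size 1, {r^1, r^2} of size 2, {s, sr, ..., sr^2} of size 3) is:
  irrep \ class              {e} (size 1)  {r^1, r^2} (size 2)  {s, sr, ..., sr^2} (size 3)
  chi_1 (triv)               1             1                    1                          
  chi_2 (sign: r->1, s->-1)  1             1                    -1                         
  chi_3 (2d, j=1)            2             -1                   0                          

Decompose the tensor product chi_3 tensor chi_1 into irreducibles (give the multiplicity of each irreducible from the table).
chi_3 tensor chi_1 = chi_3 (all other irreducibles have multiplicity 0).

Solution. The character of a tensor product is the pointwise product (chi_3 * chi_1)(C) = chi_3(C) * chi_1(C):
  {e}: (2)*(1), {r^1, r^2}: (-1)*(1), {s, sr, ..., sr^2}: (0)*(1)
so (chi_3 * chi_1) takes values
  {e} -> 2, {r^1, r^2} -> -1, {s, sr, ..., sr^2} -> 0.
Now take the inner product of this character with each irreducible chi from the table, <chi_3*chi_1, chi> = (1/6) sum_C |C| (chi_3*chi_1)(C) conj(chi(C)):
  <chi_3*chi_1, chi_1> = (1/6)[1*(2)*conj(1) + 2*(-1)*conj(1) + 3*(0)*conj(1)]
      = (1/6)[(2) + (-2) + (0)] = 0/6 = 0
  <chi_3*chi_1, chi_2> = (1/6)[1*(2)*conj(1) + 2*(-1)*conj(1) + 3*(0)*conj(-1)]
      = (1/6)[(2) + (-2) + (0)] = 0/6 = 0
  <chi_3*chi_1, chi_3> = (1/6)[1*(2)*conj(2) + 2*(-1)*conj(-1) + 3*(0)*conj(0)]
      = (1/6)[(4) + (2) + (0)] = 6/6 = 1
Hence the multiplicities are chi_3: 1. Dimension check: dim(chi_3)*dim(chi_1) = 2*1 = 2 and sum (mult * dim) = 1*2 = 2.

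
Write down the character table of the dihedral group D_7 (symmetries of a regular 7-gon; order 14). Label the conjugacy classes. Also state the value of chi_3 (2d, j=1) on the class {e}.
Conjugacy classes: {e} of size 1, {r^1, r^6} of size 2, {r^2, r^5} of size 2, {r^3, r^4} of size 2, {s, sr, ..., sr^6} of size 7.
Character table:
  irrep \ class              {e} (size 1)  {r^1, r^6} (size 2)  {r^2, r^5} (size 2)  {r^3, r^4} (size 2)  {s, sr, ..., sr^6} (size 7)
  chi_1 (triv)               1             1                    1                    1                    1                          
  chi_2 (sign: r->1, s->-1)  1             1                    1                    1                    -1                         
  chi_3 (2d, j=1)            2             2*cos(2*pi/7)        -2*cos(3*pi/7)       -2*cos(pi/7)         0                          
  chi_4 (2d, j=2)            2             -2*cos(3*pi/7)       -2*cos(pi/7)         2*cos(2*pi/7)        0                          
  chi_5 (2d, j=3)            2             -2*cos(pi/7)         2*cos(2*pi/7)        -2*cos(3*pi/7)       0                          

Spot check: chi_3 (2d, j=1) on {e} = 2.

Reasoning: D_7 has order 2*7 = 14 with 5 conjugacy classes, hence 5 irreducibles. Sum of squared dims 1 + 1 + 4 + 4 + 4 = 14 = |G|. Linear characters come from the abelianisation; the 2-dimensional irreps have character r^k -> 2*cos(2*pi*j*k/7), reflections -> 0.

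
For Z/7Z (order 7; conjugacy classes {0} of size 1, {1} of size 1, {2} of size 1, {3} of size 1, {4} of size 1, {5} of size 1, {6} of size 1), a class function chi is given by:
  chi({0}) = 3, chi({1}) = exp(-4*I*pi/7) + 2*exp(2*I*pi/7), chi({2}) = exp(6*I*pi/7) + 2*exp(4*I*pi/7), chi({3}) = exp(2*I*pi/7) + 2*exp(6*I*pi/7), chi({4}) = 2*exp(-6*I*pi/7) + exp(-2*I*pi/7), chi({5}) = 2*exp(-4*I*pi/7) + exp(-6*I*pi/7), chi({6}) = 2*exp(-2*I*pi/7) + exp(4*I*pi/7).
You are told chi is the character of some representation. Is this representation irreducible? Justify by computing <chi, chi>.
Not irreducible (reducible): <chi, chi> = 5 > 1.

Solution. <chi, chi> = (1/|G|) sum_C |C| * |chi(C)|^2 = (1/7)[1*|3|^2 + 1*|exp(-4*I*pi/7) + 2*exp(2*I*pi/7)|^2 + 1*|exp(6*I*pi/7) + 2*exp(4*I*pi/7)|^2 + 1*|exp(2*I*pi/7) + 2*exp(6*I*pi/7)|^2 + 1*|2*exp(-6*I*pi/7) + exp(-2*I*pi/7)|^2 + 1*|2*exp(-4*I*pi/7) + exp(-6*I*pi/7)|^2 + 1*|2*exp(-2*I*pi/7) + exp(4*I*pi/7)|^2]
  = (1/7)[(9) + (5 + 2*exp(-6*I*pi/7) + 2*exp(6*I*pi/7)) + (5 + 2*exp(-2*I*pi/7) + 2*exp(2*I*pi/7)) + (5 + 2*exp(-4*I*pi/7) + 2*exp(4*I*pi/7)) + (5 + 2*exp(-4*I*pi/7) + 2*exp(4*I*pi/7)) + (5 + 2*exp(-2*I*pi/7) + 2*exp(2*I*pi/7)) + (5 + 2*exp(-6*I*pi/7) + 2*exp(6*I*pi/7))] = 35/7 = 5.
(Exp terms are combined using exp(i*s)*conj(exp(i*t)) = exp(i*(s-t)), and sums of them are collapsed using the identity that for every m > 1 the m distinct m-th roots of unity sum to 0, e.g. 1 + exp(2*I*pi/3) + exp(-2*I*pi/3) = 0.)
A character is irreducible iff <chi, chi> = 1, so this representation is reducible.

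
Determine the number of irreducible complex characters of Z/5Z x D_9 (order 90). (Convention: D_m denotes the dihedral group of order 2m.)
30

The number of irreducible complex representations of a finite group equals its number of conjugacy classes. For a direct product, #classes(G x H) = #classes(G) * #classes(H). Z/5Z has 5 classes (abelian), D_9 has 6 classes, so 5 * 6 = 30, so Z/5Z x D_9 (order 90) has exactly 30 irreducible complex representations.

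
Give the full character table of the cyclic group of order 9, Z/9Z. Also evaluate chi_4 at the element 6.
Character table of Z/9Z (irreps indexed chi_0,...,chi_8 with chi_k(m) = zeta_9^(k*m), zeta_9 = exp(2*pi*i/9)):
  irrep \ class  {0} (size 1)  {1} (size 1)    {2} (size 1)    {3} (size 1)    {4} (size 1)    {5} (size 1)    {6} (size 1)    {7} (size 1)    {8} (size 1)  
  chi_0          1             1               1               1               1               1               1               1               1             
  chi_1          1             exp(2*I*pi/9)   exp(4*I*pi/9)   exp(2*I*pi/3)   exp(8*I*pi/9)   exp(-8*I*pi/9)  exp(-2*I*pi/3)  exp(-4*I*pi/9)  exp(-2*I*pi/9)
  chi_2          1             exp(4*I*pi/9)   exp(8*I*pi/9)   exp(-2*I*pi/3)  exp(-2*I*pi/9)  exp(2*I*pi/9)   exp(2*I*pi/3)   exp(-8*I*pi/9)  exp(-4*I*pi/9)
  chi_3          1             exp(2*I*pi/3)   exp(-2*I*pi/3)  1               exp(2*I*pi/3)   exp(-2*I*pi/3)  1               exp(2*I*pi/3)   exp(-2*I*pi/3)
  chi_4          1             exp(8*I*pi/9)   exp(-2*I*pi/9)  exp(2*I*pi/3)   exp(-4*I*pi/9)  exp(4*I*pi/9)   exp(-2*I*pi/3)  exp(2*I*pi/9)   exp(-8*I*pi/9)
  chi_5          1             exp(-8*I*pi/9)  exp(2*I*pi/9)   exp(-2*I*pi/3)  exp(4*I*pi/9)   exp(-4*I*pi/9)  exp(2*I*pi/3)   exp(-2*I*pi/9)  exp(8*I*pi/9) 
  chi_6          1             exp(-2*I*pi/3)  exp(2*I*pi/3)   1               exp(-2*I*pi/3)  exp(2*I*pi/3)   1               exp(-2*I*pi/3)  exp(2*I*pi/3) 
  chi_7          1             exp(-4*I*pi/9)  exp(-8*I*pi/9)  exp(2*I*pi/3)   exp(2*I*pi/9)   exp(-2*I*pi/9)  exp(-2*I*pi/3)  exp(8*I*pi/9)   exp(4*I*pi/9) 
  chi_8          1             exp(-2*I*pi/9)  exp(-4*I*pi/9)  exp(-2*I*pi/3)  exp(-8*I*pi/9)  exp(8*I*pi/9)   exp(2*I*pi/3)   exp(4*I*pi/9)   exp(2*I*pi/9) 

Spot check: chi_4(6) = zeta_9^(4*6) = zeta_9^24 = exp(-2*I*pi/3).

Reasoning: Z/9Z is abelian, so all 9 irreducible complex representations are 1-dimensional. They are given by chi_k(m) = zeta_9^(k*m) for k = 0,...,8. Row orthogonality: sum_m chi_k(m) conj(chi_l(m)) = 9 * [k = l].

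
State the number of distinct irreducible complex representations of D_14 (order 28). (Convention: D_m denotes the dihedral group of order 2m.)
10

Why: The number of irreducible complex representations of a finite group equals its number of conjugacy classes. D_14 has 10 conjugacy classes (n/2 + 3 for n even), so D_14 (order 28) has exactly 10 irreducible complex representations.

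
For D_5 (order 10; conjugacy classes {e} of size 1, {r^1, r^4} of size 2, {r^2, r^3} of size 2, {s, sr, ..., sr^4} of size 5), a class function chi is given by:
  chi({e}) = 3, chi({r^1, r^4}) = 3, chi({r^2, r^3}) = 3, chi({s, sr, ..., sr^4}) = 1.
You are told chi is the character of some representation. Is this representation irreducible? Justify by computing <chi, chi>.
Not irreducible (reducible): <chi, chi> = 5 > 1.

Derivation: <chi, chi> = (1/|G|) sum_C |C| * |chi(C)|^2 = (1/10)[1*|3|^2 + 2*|3|^2 + 2*|3|^2 + 5*|1|^2]
  = (1/10)[(9) + (18) + (18) + (5)] = 50/10 = 5.
A character is irreducible iff <chi, chi> = 1, so this representation is reducible.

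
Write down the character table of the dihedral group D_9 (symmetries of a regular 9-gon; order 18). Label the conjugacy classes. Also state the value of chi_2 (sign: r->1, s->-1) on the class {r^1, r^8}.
Conjugacy classes: {e} of size 1, {r^1, r^8} of size 2, {r^2, r^7} of size 2, {r^3, r^6} of size 2, {r^4, r^5} of size 2, {s, sr, ..., sr^8} of size 9.
Character table:
  irrep \ class              {e} (size 1)  {r^1, r^8} (size 2)  {r^2, r^7} (size 2)  {r^3, r^6} (size 2)  {r^4, r^5} (size 2)  {s, sr, ..., sr^8} (size 9)
  chi_1 (triv)               1             1                    1                    1                    1                    1                          
  chi_2 (sign: r->1, s->-1)  1             1                    1                    1                    1                    -1                         
  chi_3 (2d, j=1)            2             2*cos(2*pi/9)        2*cos(4*pi/9)        -1                   -2*cos(pi/9)         0                          
  chi_4 (2d, j=2)            2             2*cos(4*pi/9)        -2*cos(pi/9)         -1                   2*cos(2*pi/9)        0                          
  chi_5 (2d, j=3)            2             -1                   -1                   2                    -1                   0                          
  chi_6 (2d, j=4)            2             -2*cos(pi/9)         2*cos(2*pi/9)        -1                   2*cos(4*pi/9)        0                          

Spot check: chi_2 (sign: r->1, s->-1) on {r^1, r^8} = 1.

Derivation: D_9 has order 2*9 = 18 with 6 conjugacy classes, hence 6 irreducibles. Sum of squared dims 1 + 1 + 4 + 4 + 4 + 4 = 18 = |G|. Linear characters come from the abelianisation; the 2-dimensional irreps have character r^k -> 2*cos(2*pi*j*k/9), reflections -> 0.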